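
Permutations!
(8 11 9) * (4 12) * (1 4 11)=(1 4 12 11 9 8)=[0, 4, 2, 3, 12, 5, 6, 7, 1, 8, 10, 9, 11]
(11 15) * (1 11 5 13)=(1 11 15 5 13)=[0, 11, 2, 3, 4, 13, 6, 7, 8, 9, 10, 15, 12, 1, 14, 5]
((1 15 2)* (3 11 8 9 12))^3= (15)(3 9 11 12 8)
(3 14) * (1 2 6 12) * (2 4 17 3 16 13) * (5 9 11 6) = (1 4 17 3 14 16 13 2 5 9 11 6 12) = [0, 4, 5, 14, 17, 9, 12, 7, 8, 11, 10, 6, 1, 2, 16, 15, 13, 3]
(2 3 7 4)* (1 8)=(1 8)(2 3 7 4)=[0, 8, 3, 7, 2, 5, 6, 4, 1]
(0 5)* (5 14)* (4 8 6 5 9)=(0 14 9 4 8 6 5)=[14, 1, 2, 3, 8, 0, 5, 7, 6, 4, 10, 11, 12, 13, 9]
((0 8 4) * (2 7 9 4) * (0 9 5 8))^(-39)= (2 7 5 8)(4 9)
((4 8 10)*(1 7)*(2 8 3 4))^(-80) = ((1 7)(2 8 10)(3 4))^(-80) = (2 8 10)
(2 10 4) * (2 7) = (2 10 4 7) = [0, 1, 10, 3, 7, 5, 6, 2, 8, 9, 4]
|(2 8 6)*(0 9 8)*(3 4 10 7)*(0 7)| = |(0 9 8 6 2 7 3 4 10)| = 9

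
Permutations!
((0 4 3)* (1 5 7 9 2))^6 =((0 4 3)(1 5 7 9 2))^6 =(1 5 7 9 2)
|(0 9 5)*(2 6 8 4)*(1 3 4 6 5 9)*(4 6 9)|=|(0 1 3 6 8 9 4 2 5)|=9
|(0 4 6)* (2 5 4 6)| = |(0 6)(2 5 4)| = 6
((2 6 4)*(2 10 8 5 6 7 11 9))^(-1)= (2 9 11 7)(4 6 5 8 10)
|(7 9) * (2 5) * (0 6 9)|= 4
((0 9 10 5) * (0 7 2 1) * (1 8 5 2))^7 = (0 1 7 5 8 2 10 9) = ((0 9 10 2 8 5 7 1))^7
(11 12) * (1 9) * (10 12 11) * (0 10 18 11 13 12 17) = (0 10 17)(1 9)(11 13 12 18) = [10, 9, 2, 3, 4, 5, 6, 7, 8, 1, 17, 13, 18, 12, 14, 15, 16, 0, 11]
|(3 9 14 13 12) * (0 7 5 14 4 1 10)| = 11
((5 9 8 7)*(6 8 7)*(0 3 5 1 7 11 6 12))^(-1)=(0 12 8 6 11 9 5 3)(1 7)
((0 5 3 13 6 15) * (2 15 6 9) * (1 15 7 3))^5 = ((0 5 1 15)(2 7 3 13 9))^5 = (0 5 1 15)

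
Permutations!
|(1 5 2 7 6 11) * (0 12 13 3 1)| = 10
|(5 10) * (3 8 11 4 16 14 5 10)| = 7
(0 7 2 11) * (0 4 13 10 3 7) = (2 11 4 13 10 3 7) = [0, 1, 11, 7, 13, 5, 6, 2, 8, 9, 3, 4, 12, 10]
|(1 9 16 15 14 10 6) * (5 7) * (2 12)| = |(1 9 16 15 14 10 6)(2 12)(5 7)| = 14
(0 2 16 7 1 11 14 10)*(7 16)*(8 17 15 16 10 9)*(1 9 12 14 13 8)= (0 2 7 9 1 11 13 8 17 15 16 10)(12 14)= [2, 11, 7, 3, 4, 5, 6, 9, 17, 1, 0, 13, 14, 8, 12, 16, 10, 15]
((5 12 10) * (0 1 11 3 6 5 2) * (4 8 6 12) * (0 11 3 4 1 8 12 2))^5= (0 3 10 1 12 5 4 6 11 8 2)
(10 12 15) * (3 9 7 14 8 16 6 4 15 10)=(3 9 7 14 8 16 6 4 15)(10 12)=[0, 1, 2, 9, 15, 5, 4, 14, 16, 7, 12, 11, 10, 13, 8, 3, 6]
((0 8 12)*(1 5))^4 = (0 8 12)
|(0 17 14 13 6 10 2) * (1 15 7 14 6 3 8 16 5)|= |(0 17 6 10 2)(1 15 7 14 13 3 8 16 5)|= 45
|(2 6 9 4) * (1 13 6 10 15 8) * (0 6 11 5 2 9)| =|(0 6)(1 13 11 5 2 10 15 8)(4 9)| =8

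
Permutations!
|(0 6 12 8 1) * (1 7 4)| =7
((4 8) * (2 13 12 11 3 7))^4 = (2 3 12)(7 11 13)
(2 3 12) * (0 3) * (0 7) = (0 3 12 2 7) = [3, 1, 7, 12, 4, 5, 6, 0, 8, 9, 10, 11, 2]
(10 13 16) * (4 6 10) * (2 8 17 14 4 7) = [0, 1, 8, 3, 6, 5, 10, 2, 17, 9, 13, 11, 12, 16, 4, 15, 7, 14] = (2 8 17 14 4 6 10 13 16 7)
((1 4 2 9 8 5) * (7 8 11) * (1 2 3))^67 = (1 4 3)(2 9 11 7 8 5)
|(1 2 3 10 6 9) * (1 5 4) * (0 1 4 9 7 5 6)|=|(0 1 2 3 10)(5 9 6 7)|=20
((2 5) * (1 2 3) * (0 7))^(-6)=((0 7)(1 2 5 3))^(-6)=(7)(1 5)(2 3)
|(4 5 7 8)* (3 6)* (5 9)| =|(3 6)(4 9 5 7 8)| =10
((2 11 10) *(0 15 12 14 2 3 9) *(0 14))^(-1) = ((0 15 12)(2 11 10 3 9 14))^(-1) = (0 12 15)(2 14 9 3 10 11)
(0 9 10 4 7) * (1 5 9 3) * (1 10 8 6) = (0 3 10 4 7)(1 5 9 8 6) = [3, 5, 2, 10, 7, 9, 1, 0, 6, 8, 4]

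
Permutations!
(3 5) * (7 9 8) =(3 5)(7 9 8) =[0, 1, 2, 5, 4, 3, 6, 9, 7, 8]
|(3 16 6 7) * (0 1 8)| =12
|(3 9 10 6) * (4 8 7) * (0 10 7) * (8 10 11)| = |(0 11 8)(3 9 7 4 10 6)| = 6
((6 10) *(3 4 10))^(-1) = ((3 4 10 6))^(-1) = (3 6 10 4)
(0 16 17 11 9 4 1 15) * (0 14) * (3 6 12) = (0 16 17 11 9 4 1 15 14)(3 6 12) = [16, 15, 2, 6, 1, 5, 12, 7, 8, 4, 10, 9, 3, 13, 0, 14, 17, 11]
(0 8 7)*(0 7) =(0 8) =[8, 1, 2, 3, 4, 5, 6, 7, 0]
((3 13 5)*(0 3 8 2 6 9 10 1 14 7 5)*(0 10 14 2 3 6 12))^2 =((0 6 9 14 7 5 8 3 13 10 1 2 12))^2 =(0 9 7 8 13 1 12 6 14 5 3 10 2)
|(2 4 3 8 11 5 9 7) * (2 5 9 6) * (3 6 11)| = 12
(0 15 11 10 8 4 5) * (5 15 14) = [14, 1, 2, 3, 15, 0, 6, 7, 4, 9, 8, 10, 12, 13, 5, 11] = (0 14 5)(4 15 11 10 8)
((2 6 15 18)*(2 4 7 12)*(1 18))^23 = (1 15 6 2 12 7 4 18)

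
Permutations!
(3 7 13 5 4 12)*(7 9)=[0, 1, 2, 9, 12, 4, 6, 13, 8, 7, 10, 11, 3, 5]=(3 9 7 13 5 4 12)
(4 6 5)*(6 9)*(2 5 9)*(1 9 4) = [0, 9, 5, 3, 2, 1, 4, 7, 8, 6] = (1 9 6 4 2 5)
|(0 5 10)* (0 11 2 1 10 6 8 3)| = |(0 5 6 8 3)(1 10 11 2)| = 20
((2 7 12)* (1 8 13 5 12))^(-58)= ((1 8 13 5 12 2 7))^(-58)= (1 2 5 8 7 12 13)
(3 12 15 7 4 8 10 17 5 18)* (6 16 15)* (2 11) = [0, 1, 11, 12, 8, 18, 16, 4, 10, 9, 17, 2, 6, 13, 14, 7, 15, 5, 3] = (2 11)(3 12 6 16 15 7 4 8 10 17 5 18)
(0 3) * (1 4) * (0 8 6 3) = (1 4)(3 8 6) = [0, 4, 2, 8, 1, 5, 3, 7, 6]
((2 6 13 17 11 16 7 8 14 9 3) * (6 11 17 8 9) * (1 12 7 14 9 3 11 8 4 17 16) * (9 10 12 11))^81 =((1 11)(2 8 10 12 7 3)(4 17 16 14 6 13))^81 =(1 11)(2 12)(3 10)(4 14)(6 17)(7 8)(13 16)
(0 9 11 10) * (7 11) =[9, 1, 2, 3, 4, 5, 6, 11, 8, 7, 0, 10] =(0 9 7 11 10)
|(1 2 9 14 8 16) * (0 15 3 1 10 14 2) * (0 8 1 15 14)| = 6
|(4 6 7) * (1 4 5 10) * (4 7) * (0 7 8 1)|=4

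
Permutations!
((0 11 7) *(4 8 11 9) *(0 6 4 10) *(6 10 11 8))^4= ((0 9 11 7 10)(4 6))^4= (0 10 7 11 9)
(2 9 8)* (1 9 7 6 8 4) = [0, 9, 7, 3, 1, 5, 8, 6, 2, 4] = (1 9 4)(2 7 6 8)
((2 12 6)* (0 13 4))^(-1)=(0 4 13)(2 6 12)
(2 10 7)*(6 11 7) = (2 10 6 11 7) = [0, 1, 10, 3, 4, 5, 11, 2, 8, 9, 6, 7]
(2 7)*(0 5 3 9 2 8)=(0 5 3 9 2 7 8)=[5, 1, 7, 9, 4, 3, 6, 8, 0, 2]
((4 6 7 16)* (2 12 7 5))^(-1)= ((2 12 7 16 4 6 5))^(-1)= (2 5 6 4 16 7 12)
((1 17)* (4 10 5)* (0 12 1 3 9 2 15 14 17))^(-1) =((0 12 1)(2 15 14 17 3 9)(4 10 5))^(-1) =(0 1 12)(2 9 3 17 14 15)(4 5 10)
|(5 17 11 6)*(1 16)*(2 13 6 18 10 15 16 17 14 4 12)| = |(1 17 11 18 10 15 16)(2 13 6 5 14 4 12)| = 7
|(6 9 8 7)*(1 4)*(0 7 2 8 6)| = |(0 7)(1 4)(2 8)(6 9)| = 2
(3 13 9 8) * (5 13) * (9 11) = (3 5 13 11 9 8) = [0, 1, 2, 5, 4, 13, 6, 7, 3, 8, 10, 9, 12, 11]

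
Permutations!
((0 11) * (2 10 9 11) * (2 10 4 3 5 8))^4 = ((0 10 9 11)(2 4 3 5 8))^4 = (11)(2 8 5 3 4)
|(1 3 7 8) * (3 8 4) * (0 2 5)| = |(0 2 5)(1 8)(3 7 4)| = 6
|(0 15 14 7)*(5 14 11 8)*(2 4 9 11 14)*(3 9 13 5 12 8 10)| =|(0 15 14 7)(2 4 13 5)(3 9 11 10)(8 12)| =4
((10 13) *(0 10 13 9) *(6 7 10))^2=((13)(0 6 7 10 9))^2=(13)(0 7 9 6 10)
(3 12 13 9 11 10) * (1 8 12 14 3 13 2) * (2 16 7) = (1 8 12 16 7 2)(3 14)(9 11 10 13) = [0, 8, 1, 14, 4, 5, 6, 2, 12, 11, 13, 10, 16, 9, 3, 15, 7]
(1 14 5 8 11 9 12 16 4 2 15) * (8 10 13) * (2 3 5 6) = (1 14 6 2 15)(3 5 10 13 8 11 9 12 16 4) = [0, 14, 15, 5, 3, 10, 2, 7, 11, 12, 13, 9, 16, 8, 6, 1, 4]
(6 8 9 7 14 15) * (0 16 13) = (0 16 13)(6 8 9 7 14 15) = [16, 1, 2, 3, 4, 5, 8, 14, 9, 7, 10, 11, 12, 0, 15, 6, 13]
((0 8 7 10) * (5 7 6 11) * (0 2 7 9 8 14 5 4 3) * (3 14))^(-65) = ((0 3)(2 7 10)(4 14 5 9 8 6 11))^(-65) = (0 3)(2 7 10)(4 6 9 14 11 8 5)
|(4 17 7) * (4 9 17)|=|(7 9 17)|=3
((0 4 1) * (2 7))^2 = (7)(0 1 4)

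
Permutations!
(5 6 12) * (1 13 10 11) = (1 13 10 11)(5 6 12) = [0, 13, 2, 3, 4, 6, 12, 7, 8, 9, 11, 1, 5, 10]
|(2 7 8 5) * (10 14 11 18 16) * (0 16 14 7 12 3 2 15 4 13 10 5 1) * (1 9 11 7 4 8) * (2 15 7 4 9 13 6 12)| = |(0 16 5 7 1)(3 15 8 13 10 9 11 18 14 4 6 12)| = 60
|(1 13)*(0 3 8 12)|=4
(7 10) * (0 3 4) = (0 3 4)(7 10) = [3, 1, 2, 4, 0, 5, 6, 10, 8, 9, 7]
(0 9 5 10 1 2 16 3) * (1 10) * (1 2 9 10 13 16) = [10, 9, 1, 0, 4, 2, 6, 7, 8, 5, 13, 11, 12, 16, 14, 15, 3] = (0 10 13 16 3)(1 9 5 2)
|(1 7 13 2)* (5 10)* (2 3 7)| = 6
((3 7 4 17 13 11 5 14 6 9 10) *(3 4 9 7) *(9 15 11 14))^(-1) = (4 10 9 5 11 15 7 6 14 13 17)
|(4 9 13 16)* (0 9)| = 5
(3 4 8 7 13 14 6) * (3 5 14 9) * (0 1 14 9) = (0 1 14 6 5 9 3 4 8 7 13) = [1, 14, 2, 4, 8, 9, 5, 13, 7, 3, 10, 11, 12, 0, 6]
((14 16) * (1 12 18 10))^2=((1 12 18 10)(14 16))^2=(1 18)(10 12)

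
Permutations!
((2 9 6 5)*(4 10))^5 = ((2 9 6 5)(4 10))^5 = (2 9 6 5)(4 10)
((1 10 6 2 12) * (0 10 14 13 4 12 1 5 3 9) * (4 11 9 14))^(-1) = ((0 10 6 2 1 4 12 5 3 14 13 11 9))^(-1) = (0 9 11 13 14 3 5 12 4 1 2 6 10)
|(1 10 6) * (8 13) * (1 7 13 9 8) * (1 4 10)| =|(4 10 6 7 13)(8 9)| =10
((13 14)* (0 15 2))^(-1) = (0 2 15)(13 14) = ((0 15 2)(13 14))^(-1)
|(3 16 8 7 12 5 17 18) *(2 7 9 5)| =21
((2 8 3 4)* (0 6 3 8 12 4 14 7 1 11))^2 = ((0 6 3 14 7 1 11)(2 12 4))^2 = (0 3 7 11 6 14 1)(2 4 12)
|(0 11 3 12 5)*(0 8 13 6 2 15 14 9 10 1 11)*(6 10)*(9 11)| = |(1 9 6 2 15 14 11 3 12 5 8 13 10)| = 13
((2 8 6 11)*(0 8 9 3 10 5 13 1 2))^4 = (1 10 2 5 9 13 3)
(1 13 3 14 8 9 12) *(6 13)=(1 6 13 3 14 8 9 12)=[0, 6, 2, 14, 4, 5, 13, 7, 9, 12, 10, 11, 1, 3, 8]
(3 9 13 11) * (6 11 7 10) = (3 9 13 7 10 6 11) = [0, 1, 2, 9, 4, 5, 11, 10, 8, 13, 6, 3, 12, 7]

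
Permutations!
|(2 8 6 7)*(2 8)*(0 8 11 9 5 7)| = 12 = |(0 8 6)(5 7 11 9)|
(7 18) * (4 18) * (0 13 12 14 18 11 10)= (0 13 12 14 18 7 4 11 10)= [13, 1, 2, 3, 11, 5, 6, 4, 8, 9, 0, 10, 14, 12, 18, 15, 16, 17, 7]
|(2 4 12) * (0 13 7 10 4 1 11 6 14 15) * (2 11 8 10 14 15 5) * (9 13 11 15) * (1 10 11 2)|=18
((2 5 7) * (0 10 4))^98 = ((0 10 4)(2 5 7))^98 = (0 4 10)(2 7 5)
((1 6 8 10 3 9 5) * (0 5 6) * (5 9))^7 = ((0 9 6 8 10 3 5 1))^7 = (0 1 5 3 10 8 6 9)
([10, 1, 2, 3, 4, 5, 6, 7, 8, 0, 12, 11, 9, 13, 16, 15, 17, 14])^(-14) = (0 12)(9 10)(14 16 17)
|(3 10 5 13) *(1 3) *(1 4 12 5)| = |(1 3 10)(4 12 5 13)| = 12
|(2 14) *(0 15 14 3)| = 5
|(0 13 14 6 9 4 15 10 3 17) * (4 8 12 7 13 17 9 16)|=12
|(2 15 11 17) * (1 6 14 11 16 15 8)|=|(1 6 14 11 17 2 8)(15 16)|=14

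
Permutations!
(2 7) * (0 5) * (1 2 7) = (7)(0 5)(1 2) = [5, 2, 1, 3, 4, 0, 6, 7]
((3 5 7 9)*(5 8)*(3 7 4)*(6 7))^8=((3 8 5 4)(6 7 9))^8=(6 9 7)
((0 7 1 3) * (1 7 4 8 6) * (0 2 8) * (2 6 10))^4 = (1 3 6)(2 8 10)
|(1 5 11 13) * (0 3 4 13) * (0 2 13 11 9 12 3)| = 9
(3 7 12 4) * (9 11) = (3 7 12 4)(9 11) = [0, 1, 2, 7, 3, 5, 6, 12, 8, 11, 10, 9, 4]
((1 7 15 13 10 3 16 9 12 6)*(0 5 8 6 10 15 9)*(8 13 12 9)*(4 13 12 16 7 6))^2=(0 12 3 8 13 16 5 10 7 4 15)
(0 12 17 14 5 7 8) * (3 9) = [12, 1, 2, 9, 4, 7, 6, 8, 0, 3, 10, 11, 17, 13, 5, 15, 16, 14] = (0 12 17 14 5 7 8)(3 9)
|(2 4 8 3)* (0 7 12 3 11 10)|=9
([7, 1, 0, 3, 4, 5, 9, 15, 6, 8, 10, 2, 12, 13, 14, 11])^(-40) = (15)(6 8 9)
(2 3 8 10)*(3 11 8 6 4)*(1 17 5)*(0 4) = (0 4 3 6)(1 17 5)(2 11 8 10) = [4, 17, 11, 6, 3, 1, 0, 7, 10, 9, 2, 8, 12, 13, 14, 15, 16, 5]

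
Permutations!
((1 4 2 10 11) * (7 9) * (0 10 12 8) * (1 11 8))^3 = ((0 10 8)(1 4 2 12)(7 9))^3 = (1 12 2 4)(7 9)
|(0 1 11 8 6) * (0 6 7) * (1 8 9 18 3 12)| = 6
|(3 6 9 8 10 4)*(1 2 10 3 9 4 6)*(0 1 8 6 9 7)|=8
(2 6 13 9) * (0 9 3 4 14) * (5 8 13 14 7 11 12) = (0 9 2 6 14)(3 4 7 11 12 5 8 13) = [9, 1, 6, 4, 7, 8, 14, 11, 13, 2, 10, 12, 5, 3, 0]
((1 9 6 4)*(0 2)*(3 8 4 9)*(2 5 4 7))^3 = (0 1 7 5 3 2 4 8)(6 9)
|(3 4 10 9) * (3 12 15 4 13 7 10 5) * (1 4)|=|(1 4 5 3 13 7 10 9 12 15)|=10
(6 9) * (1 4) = (1 4)(6 9) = [0, 4, 2, 3, 1, 5, 9, 7, 8, 6]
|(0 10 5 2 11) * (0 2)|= 6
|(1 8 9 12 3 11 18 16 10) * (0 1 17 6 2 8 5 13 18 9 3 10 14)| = |(0 1 5 13 18 16 14)(2 8 3 11 9 12 10 17 6)| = 63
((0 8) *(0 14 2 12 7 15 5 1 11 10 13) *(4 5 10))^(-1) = ((0 8 14 2 12 7 15 10 13)(1 11 4 5))^(-1) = (0 13 10 15 7 12 2 14 8)(1 5 4 11)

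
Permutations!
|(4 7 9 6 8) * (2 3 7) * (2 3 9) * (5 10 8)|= |(2 9 6 5 10 8 4 3 7)|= 9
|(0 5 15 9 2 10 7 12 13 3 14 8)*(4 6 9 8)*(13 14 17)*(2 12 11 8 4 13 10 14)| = |(0 5 15 4 6 9 12 2 14 13 3 17 10 7 11 8)| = 16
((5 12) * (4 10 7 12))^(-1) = ((4 10 7 12 5))^(-1) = (4 5 12 7 10)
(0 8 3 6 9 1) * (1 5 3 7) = [8, 0, 2, 6, 4, 3, 9, 1, 7, 5] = (0 8 7 1)(3 6 9 5)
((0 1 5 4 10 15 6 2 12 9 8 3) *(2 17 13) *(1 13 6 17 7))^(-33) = ((0 13 2 12 9 8 3)(1 5 4 10 15 17 6 7))^(-33) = (0 2 9 3 13 12 8)(1 7 6 17 15 10 4 5)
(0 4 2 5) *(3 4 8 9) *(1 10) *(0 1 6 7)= (0 8 9 3 4 2 5 1 10 6 7)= [8, 10, 5, 4, 2, 1, 7, 0, 9, 3, 6]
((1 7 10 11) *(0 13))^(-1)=((0 13)(1 7 10 11))^(-1)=(0 13)(1 11 10 7)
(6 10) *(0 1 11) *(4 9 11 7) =[1, 7, 2, 3, 9, 5, 10, 4, 8, 11, 6, 0] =(0 1 7 4 9 11)(6 10)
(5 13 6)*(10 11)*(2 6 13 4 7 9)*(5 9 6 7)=(13)(2 7 6 9)(4 5)(10 11)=[0, 1, 7, 3, 5, 4, 9, 6, 8, 2, 11, 10, 12, 13]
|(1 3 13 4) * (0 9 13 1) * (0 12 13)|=6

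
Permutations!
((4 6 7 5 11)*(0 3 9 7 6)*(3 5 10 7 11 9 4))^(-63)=(0 11)(3 5)(4 9)(7 10)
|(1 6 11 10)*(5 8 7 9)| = 4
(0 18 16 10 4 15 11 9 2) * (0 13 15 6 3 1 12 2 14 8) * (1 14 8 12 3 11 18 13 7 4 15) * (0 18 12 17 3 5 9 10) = (0 13 1 5 9 8 18 16)(2 7 4 6 11 10 15 12)(3 14 17) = [13, 5, 7, 14, 6, 9, 11, 4, 18, 8, 15, 10, 2, 1, 17, 12, 0, 3, 16]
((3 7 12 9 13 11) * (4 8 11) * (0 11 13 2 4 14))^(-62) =(0 12 8 11 9 13 3 2 14 7 4)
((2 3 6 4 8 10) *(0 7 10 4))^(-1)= ((0 7 10 2 3 6)(4 8))^(-1)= (0 6 3 2 10 7)(4 8)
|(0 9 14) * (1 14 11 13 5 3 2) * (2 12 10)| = 11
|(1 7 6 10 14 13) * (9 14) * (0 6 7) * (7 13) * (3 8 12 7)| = |(0 6 10 9 14 3 8 12 7 13 1)| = 11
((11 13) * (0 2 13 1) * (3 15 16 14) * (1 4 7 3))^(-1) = (0 1 14 16 15 3 7 4 11 13 2)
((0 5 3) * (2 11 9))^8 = ((0 5 3)(2 11 9))^8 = (0 3 5)(2 9 11)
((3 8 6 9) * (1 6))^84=(1 8 3 9 6)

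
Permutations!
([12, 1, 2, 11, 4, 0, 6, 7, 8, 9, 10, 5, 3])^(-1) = (0 5 11 3 12)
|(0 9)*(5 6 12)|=6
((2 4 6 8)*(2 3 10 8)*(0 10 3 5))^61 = (0 10 8 5)(2 4 6)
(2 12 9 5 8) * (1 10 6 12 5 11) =(1 10 6 12 9 11)(2 5 8) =[0, 10, 5, 3, 4, 8, 12, 7, 2, 11, 6, 1, 9]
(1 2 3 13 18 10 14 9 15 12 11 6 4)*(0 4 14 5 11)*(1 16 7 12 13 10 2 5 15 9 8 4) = (0 1 5 11 6 14 8 4 16 7 12)(2 3 10 15 13 18) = [1, 5, 3, 10, 16, 11, 14, 12, 4, 9, 15, 6, 0, 18, 8, 13, 7, 17, 2]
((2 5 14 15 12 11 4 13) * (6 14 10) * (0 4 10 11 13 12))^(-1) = ((0 4 12 13 2 5 11 10 6 14 15))^(-1) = (0 15 14 6 10 11 5 2 13 12 4)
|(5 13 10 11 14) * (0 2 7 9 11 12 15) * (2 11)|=|(0 11 14 5 13 10 12 15)(2 7 9)|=24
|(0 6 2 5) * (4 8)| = |(0 6 2 5)(4 8)| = 4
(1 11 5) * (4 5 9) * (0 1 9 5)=(0 1 11 5 9 4)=[1, 11, 2, 3, 0, 9, 6, 7, 8, 4, 10, 5]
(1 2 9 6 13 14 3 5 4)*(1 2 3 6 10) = (1 3 5 4 2 9 10)(6 13 14) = [0, 3, 9, 5, 2, 4, 13, 7, 8, 10, 1, 11, 12, 14, 6]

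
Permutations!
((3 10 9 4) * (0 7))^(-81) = ((0 7)(3 10 9 4))^(-81) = (0 7)(3 4 9 10)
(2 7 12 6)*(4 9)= (2 7 12 6)(4 9)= [0, 1, 7, 3, 9, 5, 2, 12, 8, 4, 10, 11, 6]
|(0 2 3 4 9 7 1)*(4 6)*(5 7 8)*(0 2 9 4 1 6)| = |(0 9 8 5 7 6 1 2 3)| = 9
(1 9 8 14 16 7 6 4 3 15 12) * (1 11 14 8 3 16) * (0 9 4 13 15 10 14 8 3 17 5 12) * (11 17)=[9, 4, 2, 10, 16, 12, 13, 6, 3, 11, 14, 8, 17, 15, 1, 0, 7, 5]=(0 9 11 8 3 10 14 1 4 16 7 6 13 15)(5 12 17)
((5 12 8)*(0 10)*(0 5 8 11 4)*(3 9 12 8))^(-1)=((0 10 5 8 3 9 12 11 4))^(-1)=(0 4 11 12 9 3 8 5 10)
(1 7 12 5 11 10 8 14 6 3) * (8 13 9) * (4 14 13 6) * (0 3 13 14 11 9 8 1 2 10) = (0 3 2 10 6 13 8 14 4 11)(1 7 12 5 9) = [3, 7, 10, 2, 11, 9, 13, 12, 14, 1, 6, 0, 5, 8, 4]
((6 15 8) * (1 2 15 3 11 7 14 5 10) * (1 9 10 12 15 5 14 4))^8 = (1 11 8 5 4 3 15 2 7 6 12)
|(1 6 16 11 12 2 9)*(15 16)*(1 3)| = |(1 6 15 16 11 12 2 9 3)| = 9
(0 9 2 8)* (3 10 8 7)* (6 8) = (0 9 2 7 3 10 6 8) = [9, 1, 7, 10, 4, 5, 8, 3, 0, 2, 6]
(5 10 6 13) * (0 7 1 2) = (0 7 1 2)(5 10 6 13) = [7, 2, 0, 3, 4, 10, 13, 1, 8, 9, 6, 11, 12, 5]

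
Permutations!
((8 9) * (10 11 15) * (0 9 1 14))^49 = ((0 9 8 1 14)(10 11 15))^49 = (0 14 1 8 9)(10 11 15)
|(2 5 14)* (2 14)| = 2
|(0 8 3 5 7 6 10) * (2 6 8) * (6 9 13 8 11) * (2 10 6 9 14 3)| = 18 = |(0 10)(2 14 3 5 7 11 9 13 8)|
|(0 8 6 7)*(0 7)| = 3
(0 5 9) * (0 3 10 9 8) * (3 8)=(0 5 3 10 9 8)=[5, 1, 2, 10, 4, 3, 6, 7, 0, 8, 9]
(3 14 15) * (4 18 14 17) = [0, 1, 2, 17, 18, 5, 6, 7, 8, 9, 10, 11, 12, 13, 15, 3, 16, 4, 14] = (3 17 4 18 14 15)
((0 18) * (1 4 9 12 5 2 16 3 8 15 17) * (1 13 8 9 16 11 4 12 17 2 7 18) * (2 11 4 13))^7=(0 1 12 5 7 18)(2 4 16 3 9 17)(8 13 11 15)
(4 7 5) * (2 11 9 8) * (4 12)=[0, 1, 11, 3, 7, 12, 6, 5, 2, 8, 10, 9, 4]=(2 11 9 8)(4 7 5 12)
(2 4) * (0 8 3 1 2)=[8, 2, 4, 1, 0, 5, 6, 7, 3]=(0 8 3 1 2 4)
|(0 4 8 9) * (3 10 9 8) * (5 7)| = 10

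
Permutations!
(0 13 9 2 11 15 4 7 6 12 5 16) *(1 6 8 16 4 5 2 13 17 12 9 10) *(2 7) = (0 17 12 7 8 16)(1 6 9 13 10)(2 11 15 5 4) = [17, 6, 11, 3, 2, 4, 9, 8, 16, 13, 1, 15, 7, 10, 14, 5, 0, 12]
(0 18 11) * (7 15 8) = [18, 1, 2, 3, 4, 5, 6, 15, 7, 9, 10, 0, 12, 13, 14, 8, 16, 17, 11] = (0 18 11)(7 15 8)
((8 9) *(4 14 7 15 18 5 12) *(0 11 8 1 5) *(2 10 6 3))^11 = ((0 11 8 9 1 5 12 4 14 7 15 18)(2 10 6 3))^11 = (0 18 15 7 14 4 12 5 1 9 8 11)(2 3 6 10)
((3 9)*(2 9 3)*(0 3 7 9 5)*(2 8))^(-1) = ((0 3 7 9 8 2 5))^(-1) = (0 5 2 8 9 7 3)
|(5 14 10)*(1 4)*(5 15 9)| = 10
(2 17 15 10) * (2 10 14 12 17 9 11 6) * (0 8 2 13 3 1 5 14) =(0 8 2 9 11 6 13 3 1 5 14 12 17 15) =[8, 5, 9, 1, 4, 14, 13, 7, 2, 11, 10, 6, 17, 3, 12, 0, 16, 15]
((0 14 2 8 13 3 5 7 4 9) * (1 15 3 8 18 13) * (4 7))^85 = (0 14 2 18 13 8 1 15 3 5 4 9)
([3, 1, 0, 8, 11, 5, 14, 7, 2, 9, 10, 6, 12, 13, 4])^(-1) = (0 2 8 3)(4 14 6 11)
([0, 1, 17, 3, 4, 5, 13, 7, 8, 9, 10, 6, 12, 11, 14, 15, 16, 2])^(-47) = (2 17)(6 13 11)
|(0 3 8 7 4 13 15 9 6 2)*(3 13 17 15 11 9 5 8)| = 6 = |(0 13 11 9 6 2)(4 17 15 5 8 7)|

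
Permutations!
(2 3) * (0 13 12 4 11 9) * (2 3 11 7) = (0 13 12 4 7 2 11 9) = [13, 1, 11, 3, 7, 5, 6, 2, 8, 0, 10, 9, 4, 12]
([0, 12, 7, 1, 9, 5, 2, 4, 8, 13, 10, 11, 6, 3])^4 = (1 7 3 2 13 6 9 12 4)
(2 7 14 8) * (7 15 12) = (2 15 12 7 14 8) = [0, 1, 15, 3, 4, 5, 6, 14, 2, 9, 10, 11, 7, 13, 8, 12]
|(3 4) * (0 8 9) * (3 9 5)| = |(0 8 5 3 4 9)| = 6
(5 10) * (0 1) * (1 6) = (0 6 1)(5 10) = [6, 0, 2, 3, 4, 10, 1, 7, 8, 9, 5]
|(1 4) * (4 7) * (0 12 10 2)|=12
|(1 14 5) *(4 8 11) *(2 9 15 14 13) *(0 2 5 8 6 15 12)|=12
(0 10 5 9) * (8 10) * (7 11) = [8, 1, 2, 3, 4, 9, 6, 11, 10, 0, 5, 7] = (0 8 10 5 9)(7 11)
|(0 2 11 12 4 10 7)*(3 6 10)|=9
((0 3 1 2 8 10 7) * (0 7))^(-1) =(0 10 8 2 1 3) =((0 3 1 2 8 10))^(-1)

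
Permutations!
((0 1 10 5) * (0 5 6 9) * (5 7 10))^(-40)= ((0 1 5 7 10 6 9))^(-40)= (0 5 10 9 1 7 6)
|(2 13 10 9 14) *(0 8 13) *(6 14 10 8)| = 4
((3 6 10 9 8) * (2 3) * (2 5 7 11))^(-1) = ((2 3 6 10 9 8 5 7 11))^(-1) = (2 11 7 5 8 9 10 6 3)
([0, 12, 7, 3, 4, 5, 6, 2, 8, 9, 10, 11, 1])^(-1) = (1 12)(2 7)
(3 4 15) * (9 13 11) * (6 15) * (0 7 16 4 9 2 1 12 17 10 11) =(0 7 16 4 6 15 3 9 13)(1 12 17 10 11 2) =[7, 12, 1, 9, 6, 5, 15, 16, 8, 13, 11, 2, 17, 0, 14, 3, 4, 10]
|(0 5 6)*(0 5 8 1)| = |(0 8 1)(5 6)| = 6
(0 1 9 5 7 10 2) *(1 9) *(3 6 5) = (0 9 3 6 5 7 10 2) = [9, 1, 0, 6, 4, 7, 5, 10, 8, 3, 2]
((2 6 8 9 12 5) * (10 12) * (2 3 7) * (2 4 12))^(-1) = ((2 6 8 9 10)(3 7 4 12 5))^(-1) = (2 10 9 8 6)(3 5 12 4 7)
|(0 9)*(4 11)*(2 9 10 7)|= |(0 10 7 2 9)(4 11)|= 10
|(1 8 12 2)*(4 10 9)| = 12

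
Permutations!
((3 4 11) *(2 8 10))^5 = ((2 8 10)(3 4 11))^5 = (2 10 8)(3 11 4)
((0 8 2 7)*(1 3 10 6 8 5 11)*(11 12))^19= ((0 5 12 11 1 3 10 6 8 2 7))^19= (0 8 3 12 7 6 1 5 2 10 11)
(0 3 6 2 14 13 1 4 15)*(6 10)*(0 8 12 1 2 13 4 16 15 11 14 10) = [3, 16, 10, 0, 11, 5, 13, 7, 12, 9, 6, 14, 1, 2, 4, 8, 15] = (0 3)(1 16 15 8 12)(2 10 6 13)(4 11 14)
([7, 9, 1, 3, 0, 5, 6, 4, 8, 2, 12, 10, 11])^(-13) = [4, 2, 9, 3, 7, 5, 6, 0, 8, 1, 11, 12, 10]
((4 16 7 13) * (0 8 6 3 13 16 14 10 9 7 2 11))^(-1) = (0 11 2 16 7 9 10 14 4 13 3 6 8)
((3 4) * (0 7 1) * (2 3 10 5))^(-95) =(10)(0 7 1)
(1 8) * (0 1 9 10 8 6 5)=[1, 6, 2, 3, 4, 0, 5, 7, 9, 10, 8]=(0 1 6 5)(8 9 10)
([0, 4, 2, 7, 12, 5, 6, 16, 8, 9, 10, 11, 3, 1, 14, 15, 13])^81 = (1 7 4 16 12 13 3)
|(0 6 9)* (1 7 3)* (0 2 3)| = 7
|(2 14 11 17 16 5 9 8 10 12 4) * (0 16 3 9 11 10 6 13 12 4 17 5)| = 28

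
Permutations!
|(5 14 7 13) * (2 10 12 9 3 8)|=|(2 10 12 9 3 8)(5 14 7 13)|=12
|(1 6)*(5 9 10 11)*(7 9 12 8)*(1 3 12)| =10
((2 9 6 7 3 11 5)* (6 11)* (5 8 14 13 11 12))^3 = (2 5 12 9)(8 11 13 14) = ((2 9 12 5)(3 6 7)(8 14 13 11))^3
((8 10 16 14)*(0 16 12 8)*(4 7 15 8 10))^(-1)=((0 16 14)(4 7 15 8)(10 12))^(-1)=(0 14 16)(4 8 15 7)(10 12)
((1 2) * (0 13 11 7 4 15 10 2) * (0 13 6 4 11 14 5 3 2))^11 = (0 6 4 15 10)(1 2 3 5 14 13)(7 11)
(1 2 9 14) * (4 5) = (1 2 9 14)(4 5) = [0, 2, 9, 3, 5, 4, 6, 7, 8, 14, 10, 11, 12, 13, 1]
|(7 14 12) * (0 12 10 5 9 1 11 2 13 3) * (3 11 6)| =|(0 12 7 14 10 5 9 1 6 3)(2 13 11)| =30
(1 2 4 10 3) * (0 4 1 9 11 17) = (0 4 10 3 9 11 17)(1 2) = [4, 2, 1, 9, 10, 5, 6, 7, 8, 11, 3, 17, 12, 13, 14, 15, 16, 0]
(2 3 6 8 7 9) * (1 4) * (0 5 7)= (0 5 7 9 2 3 6 8)(1 4)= [5, 4, 3, 6, 1, 7, 8, 9, 0, 2]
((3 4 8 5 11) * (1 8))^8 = (1 5 3)(4 8 11) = ((1 8 5 11 3 4))^8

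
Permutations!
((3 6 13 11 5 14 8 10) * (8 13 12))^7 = (3 12 10 6 8)(5 11 13 14)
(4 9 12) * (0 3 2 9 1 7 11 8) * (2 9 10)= (0 3 9 12 4 1 7 11 8)(2 10)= [3, 7, 10, 9, 1, 5, 6, 11, 0, 12, 2, 8, 4]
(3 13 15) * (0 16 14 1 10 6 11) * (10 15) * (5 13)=(0 16 14 1 15 3 5 13 10 6 11)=[16, 15, 2, 5, 4, 13, 11, 7, 8, 9, 6, 0, 12, 10, 1, 3, 14]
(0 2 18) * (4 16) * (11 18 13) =(0 2 13 11 18)(4 16) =[2, 1, 13, 3, 16, 5, 6, 7, 8, 9, 10, 18, 12, 11, 14, 15, 4, 17, 0]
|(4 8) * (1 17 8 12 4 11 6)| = |(1 17 8 11 6)(4 12)| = 10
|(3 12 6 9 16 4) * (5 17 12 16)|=15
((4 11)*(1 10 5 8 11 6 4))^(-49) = ((1 10 5 8 11)(4 6))^(-49) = (1 10 5 8 11)(4 6)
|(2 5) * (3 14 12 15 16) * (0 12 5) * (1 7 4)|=|(0 12 15 16 3 14 5 2)(1 7 4)|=24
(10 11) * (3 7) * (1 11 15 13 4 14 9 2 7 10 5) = (1 11 5)(2 7 3 10 15 13 4 14 9) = [0, 11, 7, 10, 14, 1, 6, 3, 8, 2, 15, 5, 12, 4, 9, 13]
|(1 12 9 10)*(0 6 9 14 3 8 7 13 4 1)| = 8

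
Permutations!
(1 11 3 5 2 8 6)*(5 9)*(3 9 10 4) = (1 11 9 5 2 8 6)(3 10 4) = [0, 11, 8, 10, 3, 2, 1, 7, 6, 5, 4, 9]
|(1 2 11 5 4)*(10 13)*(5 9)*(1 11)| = |(1 2)(4 11 9 5)(10 13)| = 4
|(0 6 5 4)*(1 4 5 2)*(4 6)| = 6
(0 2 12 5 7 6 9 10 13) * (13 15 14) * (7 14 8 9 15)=(0 2 12 5 14 13)(6 15 8 9 10 7)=[2, 1, 12, 3, 4, 14, 15, 6, 9, 10, 7, 11, 5, 0, 13, 8]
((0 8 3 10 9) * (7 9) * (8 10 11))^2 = ((0 10 7 9)(3 11 8))^2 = (0 7)(3 8 11)(9 10)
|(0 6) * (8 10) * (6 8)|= 4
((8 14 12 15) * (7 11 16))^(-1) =((7 11 16)(8 14 12 15))^(-1) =(7 16 11)(8 15 12 14)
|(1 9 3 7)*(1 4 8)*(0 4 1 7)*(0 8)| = |(0 4)(1 9 3 8 7)| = 10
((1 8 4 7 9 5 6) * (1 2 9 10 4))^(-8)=(4 7 10)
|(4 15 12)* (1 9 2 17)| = |(1 9 2 17)(4 15 12)| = 12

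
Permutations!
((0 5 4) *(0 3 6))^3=(0 3 5 6 4)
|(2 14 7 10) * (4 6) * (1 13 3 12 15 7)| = 18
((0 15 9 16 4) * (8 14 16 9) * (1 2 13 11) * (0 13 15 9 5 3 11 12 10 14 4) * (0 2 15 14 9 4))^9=((0 4 13 12 10 9 5 3 11 1 15 8)(2 14 16))^9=(16)(0 1 5 12)(3 10 4 15)(8 11 9 13)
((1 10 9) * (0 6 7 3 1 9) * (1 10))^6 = (0 6 7 3 10)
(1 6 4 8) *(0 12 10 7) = (0 12 10 7)(1 6 4 8) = [12, 6, 2, 3, 8, 5, 4, 0, 1, 9, 7, 11, 10]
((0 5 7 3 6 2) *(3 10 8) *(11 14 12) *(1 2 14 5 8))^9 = (0 10 11 6)(1 5 14 8)(2 7 12 3)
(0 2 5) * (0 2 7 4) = (0 7 4)(2 5) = [7, 1, 5, 3, 0, 2, 6, 4]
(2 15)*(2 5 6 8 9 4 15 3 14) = (2 3 14)(4 15 5 6 8 9) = [0, 1, 3, 14, 15, 6, 8, 7, 9, 4, 10, 11, 12, 13, 2, 5]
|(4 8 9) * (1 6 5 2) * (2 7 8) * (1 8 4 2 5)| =6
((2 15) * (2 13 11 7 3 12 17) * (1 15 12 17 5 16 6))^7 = ((1 15 13 11 7 3 17 2 12 5 16 6))^7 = (1 2 13 5 7 6 17 15 12 11 16 3)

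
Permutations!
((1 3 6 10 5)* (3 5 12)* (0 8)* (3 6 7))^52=((0 8)(1 5)(3 7)(6 10 12))^52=(6 10 12)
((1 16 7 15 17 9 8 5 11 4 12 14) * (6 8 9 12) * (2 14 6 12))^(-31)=(1 17 16 2 7 14 15)(4 11 5 8 6 12)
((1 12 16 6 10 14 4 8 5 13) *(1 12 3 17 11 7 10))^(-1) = (1 6 16 12 13 5 8 4 14 10 7 11 17 3)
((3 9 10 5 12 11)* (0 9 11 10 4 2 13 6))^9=((0 9 4 2 13 6)(3 11)(5 12 10))^9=(0 2)(3 11)(4 6)(9 13)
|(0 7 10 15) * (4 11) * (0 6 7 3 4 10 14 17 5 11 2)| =8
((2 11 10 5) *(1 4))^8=((1 4)(2 11 10 5))^8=(11)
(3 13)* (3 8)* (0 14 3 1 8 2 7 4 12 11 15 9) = (0 14 3 13 2 7 4 12 11 15 9)(1 8) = [14, 8, 7, 13, 12, 5, 6, 4, 1, 0, 10, 15, 11, 2, 3, 9]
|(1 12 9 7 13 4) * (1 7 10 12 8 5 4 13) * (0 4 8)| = |(13)(0 4 7 1)(5 8)(9 10 12)| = 12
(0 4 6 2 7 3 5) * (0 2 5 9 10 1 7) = [4, 7, 0, 9, 6, 2, 5, 3, 8, 10, 1] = (0 4 6 5 2)(1 7 3 9 10)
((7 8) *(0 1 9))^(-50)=(0 1 9)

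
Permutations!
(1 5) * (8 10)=[0, 5, 2, 3, 4, 1, 6, 7, 10, 9, 8]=(1 5)(8 10)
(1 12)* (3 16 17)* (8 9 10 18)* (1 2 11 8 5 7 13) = (1 12 2 11 8 9 10 18 5 7 13)(3 16 17) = [0, 12, 11, 16, 4, 7, 6, 13, 9, 10, 18, 8, 2, 1, 14, 15, 17, 3, 5]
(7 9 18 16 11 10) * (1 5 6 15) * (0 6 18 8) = (0 6 15 1 5 18 16 11 10 7 9 8) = [6, 5, 2, 3, 4, 18, 15, 9, 0, 8, 7, 10, 12, 13, 14, 1, 11, 17, 16]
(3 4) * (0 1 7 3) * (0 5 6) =(0 1 7 3 4 5 6) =[1, 7, 2, 4, 5, 6, 0, 3]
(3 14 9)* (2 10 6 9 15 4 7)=(2 10 6 9 3 14 15 4 7)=[0, 1, 10, 14, 7, 5, 9, 2, 8, 3, 6, 11, 12, 13, 15, 4]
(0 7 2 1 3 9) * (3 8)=(0 7 2 1 8 3 9)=[7, 8, 1, 9, 4, 5, 6, 2, 3, 0]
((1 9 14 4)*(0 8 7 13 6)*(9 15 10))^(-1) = ((0 8 7 13 6)(1 15 10 9 14 4))^(-1) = (0 6 13 7 8)(1 4 14 9 10 15)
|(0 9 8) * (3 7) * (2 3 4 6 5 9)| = 9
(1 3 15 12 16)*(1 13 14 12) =(1 3 15)(12 16 13 14) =[0, 3, 2, 15, 4, 5, 6, 7, 8, 9, 10, 11, 16, 14, 12, 1, 13]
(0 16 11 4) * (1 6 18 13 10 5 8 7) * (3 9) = (0 16 11 4)(1 6 18 13 10 5 8 7)(3 9) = [16, 6, 2, 9, 0, 8, 18, 1, 7, 3, 5, 4, 12, 10, 14, 15, 11, 17, 13]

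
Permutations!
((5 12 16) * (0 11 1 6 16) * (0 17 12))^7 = ((0 11 1 6 16 5)(12 17))^7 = (0 11 1 6 16 5)(12 17)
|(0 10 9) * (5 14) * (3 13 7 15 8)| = |(0 10 9)(3 13 7 15 8)(5 14)| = 30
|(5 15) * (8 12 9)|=6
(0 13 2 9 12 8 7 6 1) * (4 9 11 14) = (0 13 2 11 14 4 9 12 8 7 6 1) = [13, 0, 11, 3, 9, 5, 1, 6, 7, 12, 10, 14, 8, 2, 4]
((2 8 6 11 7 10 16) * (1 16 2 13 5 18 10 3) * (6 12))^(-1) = ((1 16 13 5 18 10 2 8 12 6 11 7 3))^(-1) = (1 3 7 11 6 12 8 2 10 18 5 13 16)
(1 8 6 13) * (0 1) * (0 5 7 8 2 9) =(0 1 2 9)(5 7 8 6 13) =[1, 2, 9, 3, 4, 7, 13, 8, 6, 0, 10, 11, 12, 5]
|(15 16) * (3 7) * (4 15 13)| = |(3 7)(4 15 16 13)| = 4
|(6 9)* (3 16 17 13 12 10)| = 6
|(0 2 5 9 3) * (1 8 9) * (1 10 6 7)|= |(0 2 5 10 6 7 1 8 9 3)|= 10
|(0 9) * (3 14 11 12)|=|(0 9)(3 14 11 12)|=4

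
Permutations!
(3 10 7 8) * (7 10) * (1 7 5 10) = (1 7 8 3 5 10) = [0, 7, 2, 5, 4, 10, 6, 8, 3, 9, 1]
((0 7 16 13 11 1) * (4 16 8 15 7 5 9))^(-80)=(16)(7 8 15)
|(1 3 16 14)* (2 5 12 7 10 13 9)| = 28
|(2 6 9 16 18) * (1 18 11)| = 7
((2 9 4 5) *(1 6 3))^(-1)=(1 3 6)(2 5 4 9)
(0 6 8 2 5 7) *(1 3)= (0 6 8 2 5 7)(1 3)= [6, 3, 5, 1, 4, 7, 8, 0, 2]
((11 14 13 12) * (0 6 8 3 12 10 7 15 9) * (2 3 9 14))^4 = ((0 6 8 9)(2 3 12 11)(7 15 14 13 10))^4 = (7 10 13 14 15)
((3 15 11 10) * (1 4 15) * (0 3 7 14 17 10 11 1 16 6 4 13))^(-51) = ((0 3 16 6 4 15 1 13)(7 14 17 10))^(-51) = (0 15 16 13 4 3 1 6)(7 14 17 10)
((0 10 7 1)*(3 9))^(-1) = (0 1 7 10)(3 9)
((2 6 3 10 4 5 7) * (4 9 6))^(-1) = ((2 4 5 7)(3 10 9 6))^(-1) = (2 7 5 4)(3 6 9 10)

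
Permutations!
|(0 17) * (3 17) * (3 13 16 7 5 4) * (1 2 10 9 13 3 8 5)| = |(0 3 17)(1 2 10 9 13 16 7)(4 8 5)| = 21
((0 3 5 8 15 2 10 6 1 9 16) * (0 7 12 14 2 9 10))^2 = ((0 3 5 8 15 9 16 7 12 14 2)(1 10 6))^2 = (0 5 15 16 12 2 3 8 9 7 14)(1 6 10)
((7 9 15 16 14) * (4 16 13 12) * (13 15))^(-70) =(16)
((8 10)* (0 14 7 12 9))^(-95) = ((0 14 7 12 9)(8 10))^(-95) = (14)(8 10)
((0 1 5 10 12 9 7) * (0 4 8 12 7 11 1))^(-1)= (1 11 9 12 8 4 7 10 5)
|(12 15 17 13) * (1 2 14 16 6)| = |(1 2 14 16 6)(12 15 17 13)| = 20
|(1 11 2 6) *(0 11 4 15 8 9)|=|(0 11 2 6 1 4 15 8 9)|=9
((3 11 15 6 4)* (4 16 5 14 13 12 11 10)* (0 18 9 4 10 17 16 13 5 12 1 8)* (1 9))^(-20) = (18)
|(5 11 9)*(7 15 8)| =|(5 11 9)(7 15 8)| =3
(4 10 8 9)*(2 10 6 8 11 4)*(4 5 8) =[0, 1, 10, 3, 6, 8, 4, 7, 9, 2, 11, 5] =(2 10 11 5 8 9)(4 6)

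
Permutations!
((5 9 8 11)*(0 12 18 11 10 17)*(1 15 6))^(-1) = (0 17 10 8 9 5 11 18 12)(1 6 15)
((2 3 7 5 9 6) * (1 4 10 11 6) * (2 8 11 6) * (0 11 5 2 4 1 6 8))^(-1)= (0 6 9 5 8 10 4 11)(2 7 3)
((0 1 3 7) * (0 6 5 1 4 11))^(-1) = ((0 4 11)(1 3 7 6 5))^(-1) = (0 11 4)(1 5 6 7 3)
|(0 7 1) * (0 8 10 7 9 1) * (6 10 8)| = 6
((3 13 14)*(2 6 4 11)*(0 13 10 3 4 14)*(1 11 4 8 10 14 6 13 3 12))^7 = (0 11 10 3 2 12 14 13 1 8)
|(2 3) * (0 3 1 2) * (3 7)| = 6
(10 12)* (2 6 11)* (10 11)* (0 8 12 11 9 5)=(0 8 12 9 5)(2 6 10 11)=[8, 1, 6, 3, 4, 0, 10, 7, 12, 5, 11, 2, 9]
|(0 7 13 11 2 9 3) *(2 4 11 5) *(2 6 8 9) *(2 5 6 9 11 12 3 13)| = |(0 7 2 5 9 13 6 8 11 4 12 3)| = 12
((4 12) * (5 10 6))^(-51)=((4 12)(5 10 6))^(-51)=(4 12)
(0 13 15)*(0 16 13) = (13 15 16) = [0, 1, 2, 3, 4, 5, 6, 7, 8, 9, 10, 11, 12, 15, 14, 16, 13]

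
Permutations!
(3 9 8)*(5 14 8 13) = (3 9 13 5 14 8) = [0, 1, 2, 9, 4, 14, 6, 7, 3, 13, 10, 11, 12, 5, 8]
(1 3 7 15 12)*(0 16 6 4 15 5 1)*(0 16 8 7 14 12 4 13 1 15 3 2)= (0 8 7 5 15 4 3 14 12 16 6 13 1 2)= [8, 2, 0, 14, 3, 15, 13, 5, 7, 9, 10, 11, 16, 1, 12, 4, 6]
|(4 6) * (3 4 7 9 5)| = |(3 4 6 7 9 5)| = 6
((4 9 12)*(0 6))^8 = (4 12 9)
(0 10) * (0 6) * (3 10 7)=[7, 1, 2, 10, 4, 5, 0, 3, 8, 9, 6]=(0 7 3 10 6)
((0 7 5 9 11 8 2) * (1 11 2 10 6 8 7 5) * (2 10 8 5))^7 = (0 2)(1 11 7)(5 6 10 9)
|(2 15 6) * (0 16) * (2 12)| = |(0 16)(2 15 6 12)| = 4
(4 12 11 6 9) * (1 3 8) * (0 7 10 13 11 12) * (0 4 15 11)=(0 7 10 13)(1 3 8)(6 9 15 11)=[7, 3, 2, 8, 4, 5, 9, 10, 1, 15, 13, 6, 12, 0, 14, 11]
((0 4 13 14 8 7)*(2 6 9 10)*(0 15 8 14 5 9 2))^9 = ((0 4 13 5 9 10)(2 6)(7 15 8))^9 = (15)(0 5)(2 6)(4 9)(10 13)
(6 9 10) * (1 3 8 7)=(1 3 8 7)(6 9 10)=[0, 3, 2, 8, 4, 5, 9, 1, 7, 10, 6]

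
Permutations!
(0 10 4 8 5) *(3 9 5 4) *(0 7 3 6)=[10, 1, 2, 9, 8, 7, 0, 3, 4, 5, 6]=(0 10 6)(3 9 5 7)(4 8)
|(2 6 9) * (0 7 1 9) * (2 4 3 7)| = 15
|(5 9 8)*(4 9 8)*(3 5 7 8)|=2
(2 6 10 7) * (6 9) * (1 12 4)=[0, 12, 9, 3, 1, 5, 10, 2, 8, 6, 7, 11, 4]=(1 12 4)(2 9 6 10 7)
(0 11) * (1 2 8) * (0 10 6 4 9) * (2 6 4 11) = (0 2 8 1 6 11 10 4 9) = [2, 6, 8, 3, 9, 5, 11, 7, 1, 0, 4, 10]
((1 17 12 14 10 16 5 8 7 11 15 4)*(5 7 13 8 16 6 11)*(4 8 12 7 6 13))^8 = (1 8 11 16 7)(4 15 6 5 17)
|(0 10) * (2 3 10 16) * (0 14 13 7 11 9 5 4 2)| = 10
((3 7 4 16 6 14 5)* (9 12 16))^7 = (3 14 16 9 7 5 6 12 4)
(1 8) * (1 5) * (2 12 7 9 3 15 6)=(1 8 5)(2 12 7 9 3 15 6)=[0, 8, 12, 15, 4, 1, 2, 9, 5, 3, 10, 11, 7, 13, 14, 6]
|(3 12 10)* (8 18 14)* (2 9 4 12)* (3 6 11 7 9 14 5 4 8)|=|(2 14 3)(4 12 10 6 11 7 9 8 18 5)|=30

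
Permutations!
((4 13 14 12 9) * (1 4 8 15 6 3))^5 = ((1 4 13 14 12 9 8 15 6 3))^5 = (1 9)(3 12)(4 8)(6 14)(13 15)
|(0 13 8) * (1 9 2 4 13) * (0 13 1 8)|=|(0 8 13)(1 9 2 4)|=12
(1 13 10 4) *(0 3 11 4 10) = (0 3 11 4 1 13) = [3, 13, 2, 11, 1, 5, 6, 7, 8, 9, 10, 4, 12, 0]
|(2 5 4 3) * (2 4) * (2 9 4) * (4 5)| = |(2 4 3)(5 9)| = 6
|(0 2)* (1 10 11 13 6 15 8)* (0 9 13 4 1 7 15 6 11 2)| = |(1 10 2 9 13 11 4)(7 15 8)| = 21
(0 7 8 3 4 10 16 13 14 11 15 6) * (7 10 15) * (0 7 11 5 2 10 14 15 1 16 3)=(0 14 5 2 10 3 4 1 16 13 15 6 7 8)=[14, 16, 10, 4, 1, 2, 7, 8, 0, 9, 3, 11, 12, 15, 5, 6, 13]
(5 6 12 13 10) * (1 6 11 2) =(1 6 12 13 10 5 11 2) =[0, 6, 1, 3, 4, 11, 12, 7, 8, 9, 5, 2, 13, 10]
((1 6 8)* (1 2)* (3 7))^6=((1 6 8 2)(3 7))^6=(1 8)(2 6)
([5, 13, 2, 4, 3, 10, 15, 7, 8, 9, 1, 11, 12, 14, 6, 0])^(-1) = (0 15 6 14 13 1 10 5)(3 4)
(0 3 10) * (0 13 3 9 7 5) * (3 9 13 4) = (0 13 9 7 5)(3 10 4) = [13, 1, 2, 10, 3, 0, 6, 5, 8, 7, 4, 11, 12, 9]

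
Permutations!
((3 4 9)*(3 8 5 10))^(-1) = (3 10 5 8 9 4)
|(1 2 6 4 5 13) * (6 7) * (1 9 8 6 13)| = 9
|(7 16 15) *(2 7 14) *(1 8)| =|(1 8)(2 7 16 15 14)| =10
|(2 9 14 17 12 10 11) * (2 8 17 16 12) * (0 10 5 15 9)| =6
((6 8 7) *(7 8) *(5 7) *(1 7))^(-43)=(8)(1 7 6 5)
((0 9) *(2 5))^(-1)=(0 9)(2 5)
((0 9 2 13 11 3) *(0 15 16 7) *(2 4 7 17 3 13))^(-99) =(0 9 4 7)(3 15 16 17)(11 13)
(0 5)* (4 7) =(0 5)(4 7) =[5, 1, 2, 3, 7, 0, 6, 4]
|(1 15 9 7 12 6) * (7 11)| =7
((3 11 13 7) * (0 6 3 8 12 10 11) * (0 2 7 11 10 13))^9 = (13)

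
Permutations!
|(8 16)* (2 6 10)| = |(2 6 10)(8 16)| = 6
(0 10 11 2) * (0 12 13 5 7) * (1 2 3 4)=(0 10 11 3 4 1 2 12 13 5 7)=[10, 2, 12, 4, 1, 7, 6, 0, 8, 9, 11, 3, 13, 5]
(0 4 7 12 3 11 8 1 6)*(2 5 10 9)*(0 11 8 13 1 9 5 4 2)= (0 2 4 7 12 3 8 9)(1 6 11 13)(5 10)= [2, 6, 4, 8, 7, 10, 11, 12, 9, 0, 5, 13, 3, 1]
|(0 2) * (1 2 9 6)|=|(0 9 6 1 2)|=5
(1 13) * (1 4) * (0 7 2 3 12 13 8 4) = (0 7 2 3 12 13)(1 8 4) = [7, 8, 3, 12, 1, 5, 6, 2, 4, 9, 10, 11, 13, 0]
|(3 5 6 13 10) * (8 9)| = 10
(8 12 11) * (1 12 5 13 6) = (1 12 11 8 5 13 6) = [0, 12, 2, 3, 4, 13, 1, 7, 5, 9, 10, 8, 11, 6]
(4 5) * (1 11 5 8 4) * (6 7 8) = (1 11 5)(4 6 7 8) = [0, 11, 2, 3, 6, 1, 7, 8, 4, 9, 10, 5]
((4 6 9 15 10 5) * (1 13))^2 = ((1 13)(4 6 9 15 10 5))^2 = (4 9 10)(5 6 15)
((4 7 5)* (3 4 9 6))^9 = ((3 4 7 5 9 6))^9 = (3 5)(4 9)(6 7)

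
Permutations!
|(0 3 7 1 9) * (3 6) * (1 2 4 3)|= |(0 6 1 9)(2 4 3 7)|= 4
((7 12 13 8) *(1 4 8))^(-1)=(1 13 12 7 8 4)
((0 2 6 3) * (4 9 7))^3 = (9)(0 3 6 2)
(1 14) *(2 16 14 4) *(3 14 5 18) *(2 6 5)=(1 4 6 5 18 3 14)(2 16)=[0, 4, 16, 14, 6, 18, 5, 7, 8, 9, 10, 11, 12, 13, 1, 15, 2, 17, 3]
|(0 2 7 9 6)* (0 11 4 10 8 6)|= |(0 2 7 9)(4 10 8 6 11)|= 20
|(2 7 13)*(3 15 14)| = |(2 7 13)(3 15 14)| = 3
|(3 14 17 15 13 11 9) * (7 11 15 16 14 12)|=30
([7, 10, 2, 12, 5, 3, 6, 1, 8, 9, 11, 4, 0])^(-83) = [3, 0, 2, 4, 10, 11, 6, 12, 8, 9, 7, 1, 5]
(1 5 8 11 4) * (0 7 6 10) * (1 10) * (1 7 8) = (0 8 11 4 10)(1 5)(6 7) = [8, 5, 2, 3, 10, 1, 7, 6, 11, 9, 0, 4]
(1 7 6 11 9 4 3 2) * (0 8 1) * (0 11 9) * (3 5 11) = (0 8 1 7 6 9 4 5 11)(2 3) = [8, 7, 3, 2, 5, 11, 9, 6, 1, 4, 10, 0]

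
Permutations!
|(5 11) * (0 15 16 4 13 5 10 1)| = 9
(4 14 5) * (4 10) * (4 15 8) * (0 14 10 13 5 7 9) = [14, 1, 2, 3, 10, 13, 6, 9, 4, 0, 15, 11, 12, 5, 7, 8] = (0 14 7 9)(4 10 15 8)(5 13)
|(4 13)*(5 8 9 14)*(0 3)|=4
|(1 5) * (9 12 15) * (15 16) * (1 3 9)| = 7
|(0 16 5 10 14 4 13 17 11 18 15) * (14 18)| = 30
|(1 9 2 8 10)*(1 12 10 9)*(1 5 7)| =|(1 5 7)(2 8 9)(10 12)| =6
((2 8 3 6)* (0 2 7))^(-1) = (0 7 6 3 8 2)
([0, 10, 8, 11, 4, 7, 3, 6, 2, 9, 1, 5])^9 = [0, 10, 8, 6, 4, 11, 7, 5, 2, 9, 1, 3]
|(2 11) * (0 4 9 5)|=4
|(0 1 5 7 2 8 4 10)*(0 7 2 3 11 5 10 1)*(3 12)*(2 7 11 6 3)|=18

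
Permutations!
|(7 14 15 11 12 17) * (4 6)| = 6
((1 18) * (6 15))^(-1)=(1 18)(6 15)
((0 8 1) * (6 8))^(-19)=(0 6 8 1)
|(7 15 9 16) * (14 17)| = 4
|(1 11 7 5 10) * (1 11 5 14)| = |(1 5 10 11 7 14)| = 6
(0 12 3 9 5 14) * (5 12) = (0 5 14)(3 9 12) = [5, 1, 2, 9, 4, 14, 6, 7, 8, 12, 10, 11, 3, 13, 0]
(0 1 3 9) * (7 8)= (0 1 3 9)(7 8)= [1, 3, 2, 9, 4, 5, 6, 8, 7, 0]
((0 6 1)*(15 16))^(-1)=(0 1 6)(15 16)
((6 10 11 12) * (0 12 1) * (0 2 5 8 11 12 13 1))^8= ((0 13 1 2 5 8 11)(6 10 12))^8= (0 13 1 2 5 8 11)(6 12 10)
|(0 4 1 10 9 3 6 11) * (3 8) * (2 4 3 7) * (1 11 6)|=10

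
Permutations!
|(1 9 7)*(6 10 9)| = |(1 6 10 9 7)| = 5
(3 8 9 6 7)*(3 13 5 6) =(3 8 9)(5 6 7 13) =[0, 1, 2, 8, 4, 6, 7, 13, 9, 3, 10, 11, 12, 5]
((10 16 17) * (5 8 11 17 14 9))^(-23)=(5 8 11 17 10 16 14 9)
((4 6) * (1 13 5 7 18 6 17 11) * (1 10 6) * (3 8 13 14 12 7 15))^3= ((1 14 12 7 18)(3 8 13 5 15)(4 17 11 10 6))^3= (1 7 14 18 12)(3 5 8 15 13)(4 10 17 6 11)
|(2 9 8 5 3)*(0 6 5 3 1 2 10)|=|(0 6 5 1 2 9 8 3 10)|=9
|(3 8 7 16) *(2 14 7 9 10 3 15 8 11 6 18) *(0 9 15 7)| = |(0 9 10 3 11 6 18 2 14)(7 16)(8 15)| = 18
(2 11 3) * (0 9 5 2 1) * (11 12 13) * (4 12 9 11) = (0 11 3 1)(2 9 5)(4 12 13) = [11, 0, 9, 1, 12, 2, 6, 7, 8, 5, 10, 3, 13, 4]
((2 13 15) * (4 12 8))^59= (2 15 13)(4 8 12)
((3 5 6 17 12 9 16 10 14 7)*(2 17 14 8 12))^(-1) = ((2 17)(3 5 6 14 7)(8 12 9 16 10))^(-1) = (2 17)(3 7 14 6 5)(8 10 16 9 12)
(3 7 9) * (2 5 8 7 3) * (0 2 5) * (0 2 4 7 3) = (0 4 7 9 5 8 3) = [4, 1, 2, 0, 7, 8, 6, 9, 3, 5]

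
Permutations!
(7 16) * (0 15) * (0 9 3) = (0 15 9 3)(7 16) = [15, 1, 2, 0, 4, 5, 6, 16, 8, 3, 10, 11, 12, 13, 14, 9, 7]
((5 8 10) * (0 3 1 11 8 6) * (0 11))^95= ((0 3 1)(5 6 11 8 10))^95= (11)(0 1 3)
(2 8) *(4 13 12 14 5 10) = (2 8)(4 13 12 14 5 10) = [0, 1, 8, 3, 13, 10, 6, 7, 2, 9, 4, 11, 14, 12, 5]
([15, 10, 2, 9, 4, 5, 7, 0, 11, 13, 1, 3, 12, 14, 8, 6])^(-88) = [0, 1, 2, 13, 4, 5, 6, 7, 3, 14, 10, 9, 12, 8, 11, 15]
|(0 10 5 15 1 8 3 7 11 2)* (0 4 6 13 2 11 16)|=|(0 10 5 15 1 8 3 7 16)(2 4 6 13)|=36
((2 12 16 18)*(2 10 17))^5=((2 12 16 18 10 17))^5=(2 17 10 18 16 12)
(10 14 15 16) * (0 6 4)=(0 6 4)(10 14 15 16)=[6, 1, 2, 3, 0, 5, 4, 7, 8, 9, 14, 11, 12, 13, 15, 16, 10]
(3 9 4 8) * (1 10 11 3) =[0, 10, 2, 9, 8, 5, 6, 7, 1, 4, 11, 3] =(1 10 11 3 9 4 8)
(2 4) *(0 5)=(0 5)(2 4)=[5, 1, 4, 3, 2, 0]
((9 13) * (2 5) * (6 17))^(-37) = ((2 5)(6 17)(9 13))^(-37) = (2 5)(6 17)(9 13)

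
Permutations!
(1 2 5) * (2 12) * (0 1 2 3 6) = (0 1 12 3 6)(2 5) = [1, 12, 5, 6, 4, 2, 0, 7, 8, 9, 10, 11, 3]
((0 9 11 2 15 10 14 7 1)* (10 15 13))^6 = ((15)(0 9 11 2 13 10 14 7 1))^6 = (15)(0 14 2)(1 10 11)(7 13 9)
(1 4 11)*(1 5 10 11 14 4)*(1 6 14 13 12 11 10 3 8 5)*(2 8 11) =(1 6 14 4 13 12 2 8 5 3 11) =[0, 6, 8, 11, 13, 3, 14, 7, 5, 9, 10, 1, 2, 12, 4]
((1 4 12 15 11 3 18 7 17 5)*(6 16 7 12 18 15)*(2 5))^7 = (1 17 6 4 2 16 18 5 7 12)(3 15 11)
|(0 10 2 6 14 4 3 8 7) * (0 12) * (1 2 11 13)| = 13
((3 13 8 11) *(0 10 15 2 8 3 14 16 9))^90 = (16)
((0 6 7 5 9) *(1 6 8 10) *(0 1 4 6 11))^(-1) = ((0 8 10 4 6 7 5 9 1 11))^(-1) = (0 11 1 9 5 7 6 4 10 8)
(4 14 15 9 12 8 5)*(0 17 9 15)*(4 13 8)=[17, 1, 2, 3, 14, 13, 6, 7, 5, 12, 10, 11, 4, 8, 0, 15, 16, 9]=(0 17 9 12 4 14)(5 13 8)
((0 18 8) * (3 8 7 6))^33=(0 6)(3 18)(7 8)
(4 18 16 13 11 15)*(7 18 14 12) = (4 14 12 7 18 16 13 11 15) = [0, 1, 2, 3, 14, 5, 6, 18, 8, 9, 10, 15, 7, 11, 12, 4, 13, 17, 16]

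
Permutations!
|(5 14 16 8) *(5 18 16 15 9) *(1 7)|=12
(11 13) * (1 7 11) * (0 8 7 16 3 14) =(0 8 7 11 13 1 16 3 14) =[8, 16, 2, 14, 4, 5, 6, 11, 7, 9, 10, 13, 12, 1, 0, 15, 3]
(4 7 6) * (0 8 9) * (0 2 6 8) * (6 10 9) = (2 10 9)(4 7 8 6) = [0, 1, 10, 3, 7, 5, 4, 8, 6, 2, 9]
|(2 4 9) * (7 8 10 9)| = 6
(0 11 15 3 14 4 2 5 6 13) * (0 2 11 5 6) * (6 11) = (0 5)(2 11 15 3 14 4 6 13) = [5, 1, 11, 14, 6, 0, 13, 7, 8, 9, 10, 15, 12, 2, 4, 3]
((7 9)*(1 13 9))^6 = (1 9)(7 13)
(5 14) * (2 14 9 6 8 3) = (2 14 5 9 6 8 3) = [0, 1, 14, 2, 4, 9, 8, 7, 3, 6, 10, 11, 12, 13, 5]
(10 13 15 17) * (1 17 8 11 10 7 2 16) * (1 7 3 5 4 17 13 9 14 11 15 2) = (1 13 2 16 7)(3 5 4 17)(8 15)(9 14 11 10) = [0, 13, 16, 5, 17, 4, 6, 1, 15, 14, 9, 10, 12, 2, 11, 8, 7, 3]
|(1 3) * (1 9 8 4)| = |(1 3 9 8 4)| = 5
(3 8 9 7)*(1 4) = (1 4)(3 8 9 7) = [0, 4, 2, 8, 1, 5, 6, 3, 9, 7]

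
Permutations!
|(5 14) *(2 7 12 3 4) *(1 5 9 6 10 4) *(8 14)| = 12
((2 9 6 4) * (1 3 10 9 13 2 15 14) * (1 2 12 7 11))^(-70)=(1 2 9 7 15 3 13 6 11 14 10 12 4)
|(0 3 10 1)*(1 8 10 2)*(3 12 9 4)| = 14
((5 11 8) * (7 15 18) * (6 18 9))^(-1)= ((5 11 8)(6 18 7 15 9))^(-1)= (5 8 11)(6 9 15 7 18)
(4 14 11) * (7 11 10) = [0, 1, 2, 3, 14, 5, 6, 11, 8, 9, 7, 4, 12, 13, 10] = (4 14 10 7 11)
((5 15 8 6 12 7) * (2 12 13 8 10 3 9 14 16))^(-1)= (2 16 14 9 3 10 15 5 7 12)(6 8 13)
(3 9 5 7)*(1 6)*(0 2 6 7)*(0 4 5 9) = [2, 7, 6, 0, 5, 4, 1, 3, 8, 9] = (9)(0 2 6 1 7 3)(4 5)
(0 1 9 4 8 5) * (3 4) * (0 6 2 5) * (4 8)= (0 1 9 3 8)(2 5 6)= [1, 9, 5, 8, 4, 6, 2, 7, 0, 3]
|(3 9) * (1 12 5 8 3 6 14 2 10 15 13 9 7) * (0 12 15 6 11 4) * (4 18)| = 52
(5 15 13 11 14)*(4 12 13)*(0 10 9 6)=(0 10 9 6)(4 12 13 11 14 5 15)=[10, 1, 2, 3, 12, 15, 0, 7, 8, 6, 9, 14, 13, 11, 5, 4]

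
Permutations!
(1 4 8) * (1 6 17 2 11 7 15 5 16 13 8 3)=(1 4 3)(2 11 7 15 5 16 13 8 6 17)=[0, 4, 11, 1, 3, 16, 17, 15, 6, 9, 10, 7, 12, 8, 14, 5, 13, 2]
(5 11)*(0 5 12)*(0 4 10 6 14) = (0 5 11 12 4 10 6 14) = [5, 1, 2, 3, 10, 11, 14, 7, 8, 9, 6, 12, 4, 13, 0]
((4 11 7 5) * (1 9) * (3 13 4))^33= (1 9)(3 11)(4 5)(7 13)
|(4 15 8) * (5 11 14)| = |(4 15 8)(5 11 14)| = 3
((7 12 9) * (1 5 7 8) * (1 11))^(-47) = (1 7 9 11 5 12 8)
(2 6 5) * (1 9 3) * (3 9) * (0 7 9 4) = (0 7 9 4)(1 3)(2 6 5) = [7, 3, 6, 1, 0, 2, 5, 9, 8, 4]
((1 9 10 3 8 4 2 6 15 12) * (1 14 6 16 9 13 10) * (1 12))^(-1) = (1 15 6 14 12 9 16 2 4 8 3 10 13)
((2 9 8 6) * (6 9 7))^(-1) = (2 6 7)(8 9)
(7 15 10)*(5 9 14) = (5 9 14)(7 15 10) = [0, 1, 2, 3, 4, 9, 6, 15, 8, 14, 7, 11, 12, 13, 5, 10]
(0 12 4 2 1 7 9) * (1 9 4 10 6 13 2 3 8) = (0 12 10 6 13 2 9)(1 7 4 3 8) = [12, 7, 9, 8, 3, 5, 13, 4, 1, 0, 6, 11, 10, 2]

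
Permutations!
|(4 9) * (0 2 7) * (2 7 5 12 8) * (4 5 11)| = 14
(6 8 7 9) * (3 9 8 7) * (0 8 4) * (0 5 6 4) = (0 8 3 9 4 5 6 7) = [8, 1, 2, 9, 5, 6, 7, 0, 3, 4]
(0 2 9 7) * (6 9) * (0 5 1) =(0 2 6 9 7 5 1) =[2, 0, 6, 3, 4, 1, 9, 5, 8, 7]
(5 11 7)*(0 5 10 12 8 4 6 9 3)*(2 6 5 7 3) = (0 7 10 12 8 4 5 11 3)(2 6 9) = [7, 1, 6, 0, 5, 11, 9, 10, 4, 2, 12, 3, 8]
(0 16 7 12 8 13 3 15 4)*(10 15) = (0 16 7 12 8 13 3 10 15 4) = [16, 1, 2, 10, 0, 5, 6, 12, 13, 9, 15, 11, 8, 3, 14, 4, 7]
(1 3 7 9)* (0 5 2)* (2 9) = (0 5 9 1 3 7 2) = [5, 3, 0, 7, 4, 9, 6, 2, 8, 1]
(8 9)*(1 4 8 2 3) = [0, 4, 3, 1, 8, 5, 6, 7, 9, 2] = (1 4 8 9 2 3)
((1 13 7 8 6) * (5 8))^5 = ((1 13 7 5 8 6))^5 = (1 6 8 5 7 13)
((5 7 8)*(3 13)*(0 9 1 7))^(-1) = (0 5 8 7 1 9)(3 13)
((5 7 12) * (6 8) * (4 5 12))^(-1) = (12)(4 7 5)(6 8)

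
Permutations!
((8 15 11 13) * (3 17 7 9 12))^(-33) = ((3 17 7 9 12)(8 15 11 13))^(-33) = (3 7 12 17 9)(8 13 11 15)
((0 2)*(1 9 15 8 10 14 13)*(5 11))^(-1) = ((0 2)(1 9 15 8 10 14 13)(5 11))^(-1) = (0 2)(1 13 14 10 8 15 9)(5 11)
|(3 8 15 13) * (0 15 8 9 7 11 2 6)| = 9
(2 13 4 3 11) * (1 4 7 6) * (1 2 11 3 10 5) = (1 4 10 5)(2 13 7 6) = [0, 4, 13, 3, 10, 1, 2, 6, 8, 9, 5, 11, 12, 7]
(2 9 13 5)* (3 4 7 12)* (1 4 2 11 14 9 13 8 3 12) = (1 4 7)(2 13 5 11 14 9 8 3) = [0, 4, 13, 2, 7, 11, 6, 1, 3, 8, 10, 14, 12, 5, 9]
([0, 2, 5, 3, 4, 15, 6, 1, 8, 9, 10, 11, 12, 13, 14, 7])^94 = (1 7 15 5 2)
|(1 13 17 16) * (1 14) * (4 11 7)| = |(1 13 17 16 14)(4 11 7)| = 15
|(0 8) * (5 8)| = |(0 5 8)| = 3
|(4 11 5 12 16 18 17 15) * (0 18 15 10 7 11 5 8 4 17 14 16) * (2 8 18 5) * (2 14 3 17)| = 6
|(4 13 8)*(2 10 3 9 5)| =15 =|(2 10 3 9 5)(4 13 8)|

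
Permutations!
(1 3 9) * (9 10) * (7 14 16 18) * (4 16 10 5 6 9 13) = [0, 3, 2, 5, 16, 6, 9, 14, 8, 1, 13, 11, 12, 4, 10, 15, 18, 17, 7] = (1 3 5 6 9)(4 16 18 7 14 10 13)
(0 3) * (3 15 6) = (0 15 6 3) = [15, 1, 2, 0, 4, 5, 3, 7, 8, 9, 10, 11, 12, 13, 14, 6]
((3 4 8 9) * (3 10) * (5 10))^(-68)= (3 5 8)(4 10 9)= ((3 4 8 9 5 10))^(-68)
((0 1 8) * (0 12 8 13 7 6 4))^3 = (0 7)(1 6)(4 13)(8 12) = ((0 1 13 7 6 4)(8 12))^3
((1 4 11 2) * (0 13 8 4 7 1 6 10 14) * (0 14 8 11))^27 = (14)(0 2 8 13 6 4 11 10)(1 7)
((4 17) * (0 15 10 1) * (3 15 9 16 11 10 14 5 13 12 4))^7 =(0 9 16 11 10 1)(3 17 4 12 13 5 14 15) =((0 9 16 11 10 1)(3 15 14 5 13 12 4 17))^7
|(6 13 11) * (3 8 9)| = 3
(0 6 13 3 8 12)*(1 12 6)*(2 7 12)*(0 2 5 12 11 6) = [1, 5, 7, 8, 4, 12, 13, 11, 0, 9, 10, 6, 2, 3] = (0 1 5 12 2 7 11 6 13 3 8)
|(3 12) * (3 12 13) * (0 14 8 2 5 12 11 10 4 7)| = 10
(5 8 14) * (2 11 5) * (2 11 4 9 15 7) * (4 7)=(2 7)(4 9 15)(5 8 14 11)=[0, 1, 7, 3, 9, 8, 6, 2, 14, 15, 10, 5, 12, 13, 11, 4]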